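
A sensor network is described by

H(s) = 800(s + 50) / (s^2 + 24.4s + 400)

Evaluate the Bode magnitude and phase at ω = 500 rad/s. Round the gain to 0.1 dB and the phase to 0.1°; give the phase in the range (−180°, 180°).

At s = jω = j500:
zero (s+50): 50 + j500 → |·| = √(50²+500²) = √252500 ≈ 502.49, ∠ = arctan(500/50) ≈ 84.29°
quadratic: (j500)² + 24.4·j500 + 400 = -249600 + j12200 → |·| ≈ 2.499e+05, ∠ ≈ 177.20°
|H| = 800 · 502.49 / 2.499e+05 ≈ 1.6086
Gain = 20 log₁₀(1.6086) ≈ 4.13 dB
∠H = 84.29° − 177.20° = -92.91°

4.1 dB, -92.9°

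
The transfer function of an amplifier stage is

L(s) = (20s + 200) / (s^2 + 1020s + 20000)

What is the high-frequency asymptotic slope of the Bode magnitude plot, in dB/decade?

Each pole contributes −20 dB/decade at high frequency; each zero contributes +20 dB/decade.
Net: 1 zero(s) − 2 pole(s) → -20 dB/decade.

-20 dB/decade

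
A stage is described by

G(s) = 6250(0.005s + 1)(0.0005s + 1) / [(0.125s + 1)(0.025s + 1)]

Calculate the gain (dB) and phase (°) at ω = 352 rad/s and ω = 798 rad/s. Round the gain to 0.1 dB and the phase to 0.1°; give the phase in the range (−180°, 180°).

ω = 352: 30.4 dB, -101.8°; ω = 798: 22.9 dB, -78.9°

At ω = 352 rad/s:
zero (1 + j352·0.005) = 1 + j1.76 → |·| ≈ 2.0243, ∠ ≈ 60.40°
zero (1 + j352·0.0005) = 1 + j0.176 → |·| ≈ 1.0154, ∠ ≈ 9.98°
pole (1 + j352·0.125) = 1 + j44 → |·| ≈ 44.011, ∠ ≈ 88.70°
pole (1 + j352·0.025) = 1 + j8.8 → |·| ≈ 8.8566, ∠ ≈ 83.52°
|G| = 6250 · 2.0243 · 1.0154 / (44.011 · 8.8566) ≈ 32.958
Gain = 20 log₁₀(32.958) ≈ 30.36 dB
∠G = (60.40° + 9.98°) − (88.70° + 83.52°) = -101.84°

At ω = 798 rad/s:
zero (1 + j798·0.005) = 1 + j3.99 → |·| ≈ 4.1134, ∠ ≈ 75.93°
zero (1 + j798·0.0005) = 1 + j0.399 → |·| ≈ 1.0767, ∠ ≈ 21.75°
pole (1 + j798·0.125) = 1 + j99.75 → |·| ≈ 99.755, ∠ ≈ 89.43°
pole (1 + j798·0.025) = 1 + j19.95 → |·| ≈ 19.975, ∠ ≈ 87.13°
|G| = 6250 · 4.1134 · 1.0767 / (99.755 · 19.975) ≈ 13.892
Gain = 20 log₁₀(13.892) ≈ 22.86 dB
∠G = (75.93° + 21.75°) − (89.43° + 87.13°) = -78.88°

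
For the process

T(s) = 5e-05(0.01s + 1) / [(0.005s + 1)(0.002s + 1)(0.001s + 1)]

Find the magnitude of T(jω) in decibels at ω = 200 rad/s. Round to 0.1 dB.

-82.9 dB

At ω = 200 rad/s:
zero (1 + j200·0.01) = 1 + j2 → |·| ≈ 2.2361, ∠ ≈ 63.43°
pole (1 + j200·0.005) = 1 + j1 → |·| ≈ 1.4142, ∠ ≈ 45.00°
pole (1 + j200·0.002) = 1 + j0.4 → |·| ≈ 1.077, ∠ ≈ 21.80°
pole (1 + j200·0.001) = 1 + j0.2 → |·| ≈ 1.0198, ∠ ≈ 11.31°
|T| = 5e-05 · 2.2361 / (1.4142 · 1.077 · 1.0198) ≈ 7.1981e-05
Gain = 20 log₁₀(7.1981e-05) ≈ -82.86 dB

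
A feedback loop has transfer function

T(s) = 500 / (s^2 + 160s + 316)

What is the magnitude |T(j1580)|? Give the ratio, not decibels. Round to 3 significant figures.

0.000199

Substitute s = j1580:
Numerator: 500 = 500 + j0
Denominator: (j1580)^2 + 160(j1580) + 316 = -2496084 + j252800
|N| = √(500² + 0²) ≈ 500, ∠N ≈ 0.00°
|D| = √(2496084² + 252800²) ≈ 2.5089e+06, ∠D ≈ 174.22°
|T| = 500 / 2.5089e+06 ≈ 0.00019929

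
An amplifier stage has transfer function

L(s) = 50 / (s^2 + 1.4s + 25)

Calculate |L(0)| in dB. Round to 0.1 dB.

6.0 dB

L(0) = 50 / 25 = 2
20 log₁₀(2) ≈ 6.02 dB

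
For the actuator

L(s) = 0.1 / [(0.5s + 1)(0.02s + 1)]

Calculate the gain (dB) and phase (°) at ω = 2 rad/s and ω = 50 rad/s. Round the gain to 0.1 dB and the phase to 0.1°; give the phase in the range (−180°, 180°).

At ω = 2 rad/s:
pole (1 + j2·0.5) = 1 + j1 → |·| ≈ 1.4142, ∠ ≈ 45.00°
pole (1 + j2·0.02) = 1 + j0.04 → |·| ≈ 1.0008, ∠ ≈ 2.29°
|L| = 0.1 · 1 / (1.4142 · 1.0008) ≈ 0.070655
Gain = 20 log₁₀(0.070655) ≈ -23.02 dB
∠L = (0°) − (45.00° + 2.29°) = -47.29°

At ω = 50 rad/s:
pole (1 + j50·0.5) = 1 + j25 → |·| ≈ 25.02, ∠ ≈ 87.71°
pole (1 + j50·0.02) = 1 + j1 → |·| ≈ 1.4142, ∠ ≈ 45.00°
|L| = 0.1 · 1 / (25.02 · 1.4142) ≈ 0.0028262
Gain = 20 log₁₀(0.0028262) ≈ -50.98 dB
∠L = (0°) − (87.71° + 45.00°) = -132.71°

ω = 2: -23.0 dB, -47.3°; ω = 50: -51.0 dB, -132.7°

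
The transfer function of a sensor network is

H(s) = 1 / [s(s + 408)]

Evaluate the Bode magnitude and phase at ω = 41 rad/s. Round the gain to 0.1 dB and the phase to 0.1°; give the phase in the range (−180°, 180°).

-84.5 dB, -95.7°

At s = jω = j41:
pole (s+408): 408 + j41 → |·| = √(408²+41²) = √168145 ≈ 410.05, ∠ = arctan(41/408) ≈ 5.74°
pole at origin: |s| = 41, ∠ = 90.00° (in denominator)
|H| = 1 / 16812 ≈ 5.9481e-05
Gain = 20 log₁₀(5.9481e-05) ≈ -84.51 dB
∠H = 0.00° − 95.74° = -95.74°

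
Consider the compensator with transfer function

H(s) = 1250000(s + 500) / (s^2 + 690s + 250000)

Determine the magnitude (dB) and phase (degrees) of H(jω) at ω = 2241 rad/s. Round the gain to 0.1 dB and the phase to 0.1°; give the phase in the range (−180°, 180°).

At s = jω = j2241:
zero (s+500): 500 + j2241 → |·| = √(500²+2241²) = √5272081 ≈ 2296.1, ∠ = arctan(2241/500) ≈ 77.42°
quadratic: (j2241)² + 690·j2241 + 250000 = -4772081 + j1546290 → |·| ≈ 5.0164e+06, ∠ ≈ 162.05°
|H| = 1250000 · 2296.1 / 5.0164e+06 ≈ 572.15
Gain = 20 log₁₀(572.15) ≈ 55.15 dB
∠H = 77.42° − 162.05° = -84.63°

55.2 dB, -84.6°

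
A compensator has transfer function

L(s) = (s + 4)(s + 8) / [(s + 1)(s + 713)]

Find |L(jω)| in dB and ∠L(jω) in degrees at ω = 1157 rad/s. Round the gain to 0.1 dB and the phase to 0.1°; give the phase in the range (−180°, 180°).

-1.4 dB, 31.1°

At s = jω = j1157:
zero (s+4): 4 + j1157 → |·| = √(4²+1157²) = √1338665 ≈ 1157, ∠ = arctan(1157/4) ≈ 89.80°
zero (s+8): 8 + j1157 → |·| = √(8²+1157²) = √1338713 ≈ 1157, ∠ = arctan(1157/8) ≈ 89.60°
pole (s+1): 1 + j1157 → |·| = √(1²+1157²) = √1338650 ≈ 1157, ∠ = arctan(1157/1) ≈ 89.95°
pole (s+713): 713 + j1157 → |·| = √(713²+1157²) = √1847018 ≈ 1359.1, ∠ = arctan(1157/713) ≈ 58.36°
|L| = 1 · 1.3386e+06 / 1.5725e+06 ≈ 0.85126
Gain = 20 log₁₀(0.85126) ≈ -1.40 dB
∠L = 179.40° − 148.31° = 31.09°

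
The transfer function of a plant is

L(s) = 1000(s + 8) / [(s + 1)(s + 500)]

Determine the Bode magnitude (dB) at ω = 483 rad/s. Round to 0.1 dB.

At s = jω = j483:
zero (s+8): 8 + j483 → |·| = √(8²+483²) = √233353 ≈ 483.07, ∠ = arctan(483/8) ≈ 89.05°
pole (s+1): 1 + j483 → |·| = √(1²+483²) = √233290 ≈ 483, ∠ = arctan(483/1) ≈ 89.88°
pole (s+500): 500 + j483 → |·| = √(500²+483²) = √483289 ≈ 695.19, ∠ = arctan(483/500) ≈ 44.01°
|L| = 1000 · 483.07 / 3.3578e+05 ≈ 1.4387
Gain = 20 log₁₀(1.4387) ≈ 3.16 dB

3.2 dB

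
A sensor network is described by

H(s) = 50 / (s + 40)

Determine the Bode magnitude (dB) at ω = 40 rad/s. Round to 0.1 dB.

At s = jω = j40:
pole (s+40): 40 + j40 → |·| = √(40²+40²) = √3200 ≈ 56.569, ∠ = arctan(40/40) ≈ 45.00°
|H| = 50 / 56.569 ≈ 0.88388
Gain = 20 log₁₀(0.88388) ≈ -1.07 dB

-1.1 dB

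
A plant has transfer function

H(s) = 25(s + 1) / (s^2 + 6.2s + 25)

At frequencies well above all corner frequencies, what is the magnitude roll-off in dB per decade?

Each pole contributes −20 dB/decade at high frequency; each zero contributes +20 dB/decade.
Net: 1 zero(s) − 2 pole(s) → -20 dB/decade.

-20 dB/decade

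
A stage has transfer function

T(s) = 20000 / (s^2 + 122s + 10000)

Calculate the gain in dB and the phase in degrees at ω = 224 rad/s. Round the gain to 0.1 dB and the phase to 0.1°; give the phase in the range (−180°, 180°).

At s = jω = j224:
quadratic: (j224)² + 122·j224 + 10000 = -40176 + j27328 → |·| ≈ 48589, ∠ ≈ 145.78°
|T| = 20000 / 48589 ≈ 0.41162
Gain = 20 log₁₀(0.41162) ≈ -7.71 dB
∠T = 0.00° − 145.78° = -145.78°

-7.7 dB, -145.8°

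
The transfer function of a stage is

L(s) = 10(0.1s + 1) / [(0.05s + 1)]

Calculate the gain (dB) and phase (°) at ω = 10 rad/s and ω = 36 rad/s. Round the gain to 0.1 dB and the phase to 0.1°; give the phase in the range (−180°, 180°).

ω = 10: 22.0 dB, 18.4°; ω = 36: 25.2 dB, 13.5°

At ω = 10 rad/s:
zero (1 + j10·0.1) = 1 + j1 → |·| ≈ 1.4142, ∠ ≈ 45.00°
pole (1 + j10·0.05) = 1 + j0.5 → |·| ≈ 1.118, ∠ ≈ 26.57°
|L| = 10 · 1.4142 / (1.118) ≈ 12.649
Gain = 20 log₁₀(12.649) ≈ 22.04 dB
∠L = (45.00°) − (26.57°) = 18.43°

At ω = 36 rad/s:
zero (1 + j36·0.1) = 1 + j3.6 → |·| ≈ 3.7363, ∠ ≈ 74.48°
pole (1 + j36·0.05) = 1 + j1.8 → |·| ≈ 2.0591, ∠ ≈ 60.95°
|L| = 10 · 3.7363 / (2.0591) ≈ 18.145
Gain = 20 log₁₀(18.145) ≈ 25.18 dB
∠L = (74.48°) − (60.95°) = 13.53°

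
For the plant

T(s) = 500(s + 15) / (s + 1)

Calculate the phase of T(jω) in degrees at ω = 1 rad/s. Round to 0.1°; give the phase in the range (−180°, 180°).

At s = jω = j1:
zero (s+15): 15 + j1 → |·| = √(15²+1²) = √226 ≈ 15.033, ∠ = arctan(1/15) ≈ 3.81°
pole (s+1): 1 + j1 → |·| = √(1²+1²) = √2 ≈ 1.4142, ∠ = arctan(1/1) ≈ 45.00°
∠T = 3.81° − 45.00° = -41.19°

-41.2°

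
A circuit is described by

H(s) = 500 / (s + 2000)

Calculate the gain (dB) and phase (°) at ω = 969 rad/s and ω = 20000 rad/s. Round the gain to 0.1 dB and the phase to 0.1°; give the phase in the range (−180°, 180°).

ω = 969: -13.0 dB, -25.9°; ω = 20000: -32.1 dB, -84.3°

Substitute s = j969:
Numerator: 500 = 500 + j0
Denominator: (j969) + 2000 = 2000 + j969
|N| = √(500² + 0²) ≈ 500, ∠N ≈ 0.00°
|D| = √(2000² + 969²) ≈ 2222.4, ∠D ≈ 25.85°
|H| = 500 / 2222.4 ≈ 0.22498
Gain = 20 log₁₀(0.22498) ≈ -12.96 dB
∠H = 0.00° − 25.85° = -25.85°

Substitute s = j20000:
Numerator: 500 = 500 + j0
Denominator: (j20000) + 2000 = 2000 + j20000
|N| = √(500² + 0²) ≈ 500, ∠N ≈ 0.00°
|D| = √(2000² + 20000²) ≈ 20100, ∠D ≈ 84.29°
|H| = 500 / 20100 ≈ 0.024876
Gain = 20 log₁₀(0.024876) ≈ -32.08 dB
∠H = 0.00° − 84.29° = -84.29°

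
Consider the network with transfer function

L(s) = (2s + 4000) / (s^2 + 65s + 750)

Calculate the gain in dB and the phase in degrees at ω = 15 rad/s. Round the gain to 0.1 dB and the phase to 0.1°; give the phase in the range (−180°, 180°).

11.2 dB, -61.3°

Substitute s = j15:
Numerator: 2(j15) + 4000 = 4000 + j30
Denominator: (j15)^2 + 65(j15) + 750 = 525 + j975
|N| = √(4000² + 30²) ≈ 4000.1, ∠N ≈ 0.43°
|D| = √(525² + 975²) ≈ 1107.4, ∠D ≈ 61.70°
|L| = 4000.1 / 1107.4 ≈ 3.6122
Gain = 20 log₁₀(3.6122) ≈ 11.16 dB
∠L = 0.43° − 61.70° = -61.27°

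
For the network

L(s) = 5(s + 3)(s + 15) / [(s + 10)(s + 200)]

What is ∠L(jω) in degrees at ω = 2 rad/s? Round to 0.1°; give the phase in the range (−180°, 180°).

29.4°

At s = jω = j2:
zero (s+3): 3 + j2 → |·| = √(3²+2²) = √13 ≈ 3.6056, ∠ = arctan(2/3) ≈ 33.69°
zero (s+15): 15 + j2 → |·| = √(15²+2²) = √229 ≈ 15.133, ∠ = arctan(2/15) ≈ 7.59°
pole (s+10): 10 + j2 → |·| = √(10²+2²) = √104 ≈ 10.198, ∠ = arctan(2/10) ≈ 11.31°
pole (s+200): 200 + j2 → |·| = √(200²+2²) = √40004 ≈ 200.01, ∠ = arctan(2/200) ≈ 0.57°
∠L = 41.28° − 11.88° = 29.40°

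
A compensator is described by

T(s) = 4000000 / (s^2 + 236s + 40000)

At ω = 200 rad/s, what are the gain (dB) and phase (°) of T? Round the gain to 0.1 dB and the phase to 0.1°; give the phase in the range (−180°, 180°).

At s = jω = j200:
quadratic: (j200)² + 236·j200 + 40000 = 0 + j47200 → |·| ≈ 47200, ∠ ≈ 90.00°
|T| = 4000000 / 47200 ≈ 84.746
Gain = 20 log₁₀(84.746) ≈ 38.56 dB
∠T = 0.00° − 90.00° = -90.00°

38.6 dB, -90.0°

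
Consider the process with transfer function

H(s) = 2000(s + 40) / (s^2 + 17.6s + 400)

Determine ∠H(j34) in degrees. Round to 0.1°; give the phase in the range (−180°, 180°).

At s = jω = j34:
zero (s+40): 40 + j34 → |·| = √(40²+34²) = √2756 ≈ 52.498, ∠ = arctan(34/40) ≈ 40.36°
quadratic: (j34)² + 17.6·j34 + 400 = -756 + j598.4 → |·| ≈ 964.17, ∠ ≈ 141.64°
∠H = 40.36° − 141.64° = -101.28°

-101.3°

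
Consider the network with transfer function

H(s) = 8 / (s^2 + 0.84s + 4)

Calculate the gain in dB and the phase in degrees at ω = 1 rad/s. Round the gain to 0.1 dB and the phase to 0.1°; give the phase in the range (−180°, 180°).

8.2 dB, -15.6°

At s = jω = j1:
quadratic: (j1)² + 0.84·j1 + 4 = 3 + j0.84 → |·| ≈ 3.1154, ∠ ≈ 15.64°
|H| = 8 / 3.1154 ≈ 2.5679
Gain = 20 log₁₀(2.5679) ≈ 8.19 dB
∠H = 0.00° − 15.64° = -15.64°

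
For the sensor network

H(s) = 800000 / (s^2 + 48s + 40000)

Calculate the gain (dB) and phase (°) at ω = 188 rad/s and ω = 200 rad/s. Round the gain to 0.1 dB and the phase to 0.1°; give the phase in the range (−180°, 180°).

At s = jω = j188:
quadratic: (j188)² + 48·j188 + 40000 = 4656 + j9024 → |·| ≈ 10154, ∠ ≈ 62.71°
|H| = 800000 / 10154 ≈ 78.787
Gain = 20 log₁₀(78.787) ≈ 37.93 dB
∠H = 0.00° − 62.71° = -62.71°

At s = jω = j200:
quadratic: (j200)² + 48·j200 + 40000 = 0 + j9600 → |·| ≈ 9600, ∠ ≈ 90.00°
|H| = 800000 / 9600 ≈ 83.333
Gain = 20 log₁₀(83.333) ≈ 38.42 dB
∠H = 0.00° − 90.00° = -90.00°

ω = 188: 37.9 dB, -62.7°; ω = 200: 38.4 dB, -90.0°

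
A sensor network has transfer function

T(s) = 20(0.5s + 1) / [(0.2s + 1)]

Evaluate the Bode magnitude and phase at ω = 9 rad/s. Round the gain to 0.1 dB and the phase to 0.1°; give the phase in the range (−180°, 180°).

At ω = 9 rad/s:
zero (1 + j9·0.5) = 1 + j4.5 → |·| ≈ 4.6098, ∠ ≈ 77.47°
pole (1 + j9·0.2) = 1 + j1.8 → |·| ≈ 2.0591, ∠ ≈ 60.95°
|T| = 20 · 4.6098 / (2.0591) ≈ 44.775
Gain = 20 log₁₀(44.775) ≈ 33.02 dB
∠T = (77.47°) − (60.95°) = 16.52°

33.0 dB, 16.5°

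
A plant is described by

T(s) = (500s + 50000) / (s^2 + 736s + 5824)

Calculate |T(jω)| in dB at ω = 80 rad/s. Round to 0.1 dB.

0.7 dB

Substitute s = j80:
Numerator: 500(j80) + 50000 = 50000 + j40000
Denominator: (j80)^2 + 736(j80) + 5824 = -576 + j58880
|N| = √(50000² + 40000²) ≈ 64031, ∠N ≈ 38.66°
|D| = √(576² + 58880²) ≈ 58883, ∠D ≈ 90.56°
|T| = 64031 / 58883 ≈ 1.0874
Gain = 20 log₁₀(1.0874) ≈ 0.73 dB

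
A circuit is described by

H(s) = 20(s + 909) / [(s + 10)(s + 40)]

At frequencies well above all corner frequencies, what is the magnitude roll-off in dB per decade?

-20 dB/decade

Each pole contributes −20 dB/decade at high frequency; each zero contributes +20 dB/decade.
Net: 1 zero(s) − 2 pole(s) → -20 dB/decade.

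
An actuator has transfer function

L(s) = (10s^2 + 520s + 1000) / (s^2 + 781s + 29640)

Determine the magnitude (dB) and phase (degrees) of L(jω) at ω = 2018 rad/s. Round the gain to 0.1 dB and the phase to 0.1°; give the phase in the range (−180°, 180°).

Substitute s = j2018:
Numerator: 10(j2018)^2 + 520(j2018) + 1000 = -40722240 + j1049360
Denominator: (j2018)^2 + 781(j2018) + 29640 = -4042684 + j1576058
|N| = √(40722240² + 1049360²) ≈ 4.0736e+07, ∠N ≈ 178.52°
|D| = √(4042684² + 1576058²) ≈ 4.339e+06, ∠D ≈ 158.70°
|L| = 4.0736e+07 / 4.339e+06 ≈ 9.3883
Gain = 20 log₁₀(9.3883) ≈ 19.45 dB
∠L = 178.52° − 158.70° = 19.82°

19.5 dB, 19.8°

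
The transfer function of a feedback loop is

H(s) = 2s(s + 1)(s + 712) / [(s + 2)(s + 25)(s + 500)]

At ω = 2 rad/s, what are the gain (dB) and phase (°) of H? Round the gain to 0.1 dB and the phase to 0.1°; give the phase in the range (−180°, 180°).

At s = jω = j2:
zero (s+1): 1 + j2 → |·| = √(1²+2²) = √5 ≈ 2.2361, ∠ = arctan(2/1) ≈ 63.43°
zero (s+712): 712 + j2 → |·| = √(712²+2²) = √506948 ≈ 712, ∠ = arctan(2/712) ≈ 0.16°
zero at origin: s = j2 → |·| = 2, ∠ = 90.00°
pole (s+2): 2 + j2 → |·| = √(2²+2²) = √8 ≈ 2.8284, ∠ = arctan(2/2) ≈ 45.00°
pole (s+25): 25 + j2 → |·| = √(25²+2²) = √629 ≈ 25.08, ∠ = arctan(2/25) ≈ 4.57°
pole (s+500): 500 + j2 → |·| = √(500²+2²) = √250004 ≈ 500, ∠ = arctan(2/500) ≈ 0.23°
|H| = 2 · 3184.2 / 35468 ≈ 0.17955
Gain = 20 log₁₀(0.17955) ≈ -14.92 dB
∠H = 153.59° − 49.80° = 103.79°

-14.9 dB, 103.8°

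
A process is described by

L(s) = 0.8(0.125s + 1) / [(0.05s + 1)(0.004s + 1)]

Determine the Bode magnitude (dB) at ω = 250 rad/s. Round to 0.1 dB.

3.0 dB

At ω = 250 rad/s:
zero (1 + j250·0.125) = 1 + j31.25 → |·| ≈ 31.266, ∠ ≈ 88.17°
pole (1 + j250·0.05) = 1 + j12.5 → |·| ≈ 12.54, ∠ ≈ 85.43°
pole (1 + j250·0.004) = 1 + j1 → |·| ≈ 1.4142, ∠ ≈ 45.00°
|L| = 0.8 · 31.266 / (12.54 · 1.4142) ≈ 1.4104
Gain = 20 log₁₀(1.4104) ≈ 2.99 dB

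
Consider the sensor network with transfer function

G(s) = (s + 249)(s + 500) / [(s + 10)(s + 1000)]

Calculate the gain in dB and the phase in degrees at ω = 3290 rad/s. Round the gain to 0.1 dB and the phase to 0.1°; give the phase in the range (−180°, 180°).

At s = jω = j3290:
zero (s+249): 249 + j3290 → |·| = √(249²+3290²) = √10886101 ≈ 3299.4, ∠ = arctan(3290/249) ≈ 85.67°
zero (s+500): 500 + j3290 → |·| = √(500²+3290²) = √11074100 ≈ 3327.8, ∠ = arctan(3290/500) ≈ 81.36°
pole (s+10): 10 + j3290 → |·| = √(10²+3290²) = √10824200 ≈ 3290, ∠ = arctan(3290/10) ≈ 89.83°
pole (s+1000): 1000 + j3290 → |·| = √(1000²+3290²) = √11824100 ≈ 3438.6, ∠ = arctan(3290/1000) ≈ 73.09°
|G| = 1 · 1.098e+07 / 1.1313e+07 ≈ 0.97056
Gain = 20 log₁₀(0.97056) ≈ -0.26 dB
∠G = 167.03° − 162.92° = 4.11°

-0.3 dB, 4.1°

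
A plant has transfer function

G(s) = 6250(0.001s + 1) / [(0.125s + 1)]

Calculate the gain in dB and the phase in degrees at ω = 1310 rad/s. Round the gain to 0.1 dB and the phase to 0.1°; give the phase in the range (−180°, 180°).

36.0 dB, -37.0°

At ω = 1310 rad/s:
zero (1 + j1310·0.001) = 1 + j1.31 → |·| ≈ 1.6481, ∠ ≈ 52.64°
pole (1 + j1310·0.125) = 1 + j163.75 → |·| ≈ 163.75, ∠ ≈ 89.65°
|G| = 6250 · 1.6481 / (163.75) ≈ 62.905
Gain = 20 log₁₀(62.905) ≈ 35.97 dB
∠G = (52.64°) − (89.65°) = -37.01°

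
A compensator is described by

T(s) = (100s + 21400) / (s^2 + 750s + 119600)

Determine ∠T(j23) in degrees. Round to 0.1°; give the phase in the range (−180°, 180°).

Substitute s = j23:
Numerator: 100(j23) + 21400 = 21400 + j2300
Denominator: (j23)^2 + 750(j23) + 119600 = 119071 + j17250
|N| = √(21400² + 2300²) ≈ 21523, ∠N ≈ 6.13°
|D| = √(119071² + 17250²) ≈ 1.2031e+05, ∠D ≈ 8.24°
∠T = 6.13° − 8.24° = -2.11°

-2.1°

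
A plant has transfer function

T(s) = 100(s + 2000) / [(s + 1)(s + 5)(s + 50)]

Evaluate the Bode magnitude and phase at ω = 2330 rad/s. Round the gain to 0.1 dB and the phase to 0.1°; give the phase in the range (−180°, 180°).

-92.3 dB, 140.7°

At s = jω = j2330:
zero (s+2000): 2000 + j2330 → |·| = √(2000²+2330²) = √9428900 ≈ 3070.7, ∠ = arctan(2330/2000) ≈ 49.36°
pole (s+1): 1 + j2330 → |·| = √(1²+2330²) = √5428901 ≈ 2330, ∠ = arctan(2330/1) ≈ 89.98°
pole (s+5): 5 + j2330 → |·| = √(5²+2330²) = √5428925 ≈ 2330, ∠ = arctan(2330/5) ≈ 89.88°
pole (s+50): 50 + j2330 → |·| = √(50²+2330²) = √5431400 ≈ 2330.5, ∠ = arctan(2330/50) ≈ 88.77°
|T| = 100 · 3070.7 / 1.2652e+10 ≈ 2.427e-05
Gain = 20 log₁₀(2.427e-05) ≈ -92.30 dB
∠T = 49.36° − 268.63° = -219.27° ≡ 140.73° (principal value)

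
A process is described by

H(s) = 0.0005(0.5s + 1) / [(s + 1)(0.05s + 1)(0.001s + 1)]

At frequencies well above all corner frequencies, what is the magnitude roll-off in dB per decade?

-40 dB/decade

Each pole contributes −20 dB/decade at high frequency; each zero contributes +20 dB/decade.
Net: 1 zero(s) − 3 pole(s) → -40 dB/decade.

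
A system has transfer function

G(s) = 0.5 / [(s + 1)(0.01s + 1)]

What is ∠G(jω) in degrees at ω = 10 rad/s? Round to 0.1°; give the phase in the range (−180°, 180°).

-90.0°

At ω = 10 rad/s:
pole (1 + j10·1) = 1 + j10 → |·| ≈ 10.05, ∠ ≈ 84.29°
pole (1 + j10·0.01) = 1 + j0.1 → |·| ≈ 1.005, ∠ ≈ 5.71°
∠G = (0°) − (84.29° + 5.71°) = -90.00°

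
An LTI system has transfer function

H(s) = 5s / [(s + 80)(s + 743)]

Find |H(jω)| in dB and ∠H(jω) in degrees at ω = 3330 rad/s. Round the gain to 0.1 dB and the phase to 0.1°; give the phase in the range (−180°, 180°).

At s = jω = j3330:
zero at origin: s = j3330 → |·| = 3330, ∠ = 90.00°
pole (s+80): 80 + j3330 → |·| = √(80²+3330²) = √11095300 ≈ 3331, ∠ = arctan(3330/80) ≈ 88.62°
pole (s+743): 743 + j3330 → |·| = √(743²+3330²) = √11640949 ≈ 3411.9, ∠ = arctan(3330/743) ≈ 77.42°
|H| = 5 · 3330 / 1.1365e+07 ≈ 0.001465
Gain = 20 log₁₀(0.001465) ≈ -56.68 dB
∠H = 90.00° − 166.04° = -76.04°

-56.7 dB, -76.0°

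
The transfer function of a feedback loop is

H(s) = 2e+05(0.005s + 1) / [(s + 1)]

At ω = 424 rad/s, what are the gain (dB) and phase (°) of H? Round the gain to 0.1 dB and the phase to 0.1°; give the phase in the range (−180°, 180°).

60.9 dB, -25.1°

At ω = 424 rad/s:
zero (1 + j424·0.005) = 1 + j2.12 → |·| ≈ 2.344, ∠ ≈ 64.75°
pole (1 + j424·1) = 1 + j424 → |·| ≈ 424, ∠ ≈ 89.86°
|H| = 2e+05 · 2.344 / (424) ≈ 1105.7
Gain = 20 log₁₀(1105.7) ≈ 60.87 dB
∠H = (64.75°) − (89.86°) = -25.11°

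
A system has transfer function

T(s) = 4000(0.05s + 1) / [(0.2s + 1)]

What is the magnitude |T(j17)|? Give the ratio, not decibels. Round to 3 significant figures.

At ω = 17 rad/s:
zero (1 + j17·0.05) = 1 + j0.85 → |·| ≈ 1.3124, ∠ ≈ 40.36°
pole (1 + j17·0.2) = 1 + j3.4 → |·| ≈ 3.544, ∠ ≈ 73.61°
|T| = 4000 · 1.3124 / (3.544) ≈ 1481.3

1.48e+03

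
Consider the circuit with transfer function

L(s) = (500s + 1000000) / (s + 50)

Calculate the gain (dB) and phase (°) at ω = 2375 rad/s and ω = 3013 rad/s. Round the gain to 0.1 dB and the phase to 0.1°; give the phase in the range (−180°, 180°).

Substitute s = j2375:
Numerator: 500(j2375) + 1000000 = 1000000 + j1187500
Denominator: (j2375) + 50 = 50 + j2375
|N| = √(1000000² + 1187500²) ≈ 1.5525e+06, ∠N ≈ 49.90°
|D| = √(50² + 2375²) ≈ 2375.5, ∠D ≈ 88.79°
|L| = 1.5525e+06 / 2375.5 ≈ 653.55
Gain = 20 log₁₀(653.55) ≈ 56.31 dB
∠L = 49.90° − 88.79° = -38.89°

Substitute s = j3013:
Numerator: 500(j3013) + 1000000 = 1000000 + j1506500
Denominator: (j3013) + 50 = 50 + j3013
|N| = √(1000000² + 1506500²) ≈ 1.8082e+06, ∠N ≈ 56.42°
|D| = √(50² + 3013²) ≈ 3013.4, ∠D ≈ 89.05°
|L| = 1.8082e+06 / 3013.4 ≈ 600.05
Gain = 20 log₁₀(600.05) ≈ 55.56 dB
∠L = 56.42° − 89.05° = -32.63°

ω = 2375: 56.3 dB, -38.9°; ω = 3013: 55.6 dB, -32.6°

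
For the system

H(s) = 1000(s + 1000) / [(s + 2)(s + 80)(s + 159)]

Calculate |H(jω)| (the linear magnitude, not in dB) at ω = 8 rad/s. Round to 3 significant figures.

9.47

At s = jω = j8:
zero (s+1000): 1000 + j8 → |·| = √(1000²+8²) = √1000064 ≈ 1000, ∠ = arctan(8/1000) ≈ 0.46°
pole (s+2): 2 + j8 → |·| = √(2²+8²) = √68 ≈ 8.2462, ∠ = arctan(8/2) ≈ 75.96°
pole (s+80): 80 + j8 → |·| = √(80²+8²) = √6464 ≈ 80.399, ∠ = arctan(8/80) ≈ 5.71°
pole (s+159): 159 + j8 → |·| = √(159²+8²) = √25345 ≈ 159.2, ∠ = arctan(8/159) ≈ 2.88°
|H| = 1000 · 1000 / 1.0555e+05 ≈ 9.4742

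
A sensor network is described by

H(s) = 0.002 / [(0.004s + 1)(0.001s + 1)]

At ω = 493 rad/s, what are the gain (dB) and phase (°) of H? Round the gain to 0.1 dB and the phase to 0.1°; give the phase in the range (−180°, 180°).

-61.8 dB, -89.4°

At ω = 493 rad/s:
pole (1 + j493·0.004) = 1 + j1.972 → |·| ≈ 2.2111, ∠ ≈ 63.11°
pole (1 + j493·0.001) = 1 + j0.493 → |·| ≈ 1.1149, ∠ ≈ 26.24°
|H| = 0.002 · 1 / (2.2111 · 1.1149) ≈ 0.00081131
Gain = 20 log₁₀(0.00081131) ≈ -61.82 dB
∠H = (0°) − (63.11° + 26.24°) = -89.35°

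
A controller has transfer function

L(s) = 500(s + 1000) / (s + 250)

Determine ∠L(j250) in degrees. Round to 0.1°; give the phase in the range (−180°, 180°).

At s = jω = j250:
zero (s+1000): 1000 + j250 → |·| = √(1000²+250²) = √1062500 ≈ 1030.8, ∠ = arctan(250/1000) ≈ 14.04°
pole (s+250): 250 + j250 → |·| = √(250²+250²) = √125000 ≈ 353.55, ∠ = arctan(250/250) ≈ 45.00°
∠L = 14.04° − 45.00° = -30.96°

-31.0°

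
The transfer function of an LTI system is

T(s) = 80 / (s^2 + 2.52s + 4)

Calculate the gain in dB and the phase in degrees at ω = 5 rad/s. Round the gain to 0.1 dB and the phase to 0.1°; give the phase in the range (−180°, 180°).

10.3 dB, -149.0°

At s = jω = j5:
quadratic: (j5)² + 2.52·j5 + 4 = -21 + j12.6 → |·| ≈ 24.49, ∠ ≈ 149.04°
|T| = 80 / 24.49 ≈ 3.2666
Gain = 20 log₁₀(3.2666) ≈ 10.28 dB
∠T = 0.00° − 149.04° = -149.04°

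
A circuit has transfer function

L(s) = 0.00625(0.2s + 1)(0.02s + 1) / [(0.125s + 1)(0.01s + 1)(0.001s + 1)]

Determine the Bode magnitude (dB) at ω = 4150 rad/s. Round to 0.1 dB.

-46.6 dB

At ω = 4150 rad/s:
zero (1 + j4150·0.2) = 1 + j830 → |·| ≈ 830, ∠ ≈ 89.93°
zero (1 + j4150·0.02) = 1 + j83 → |·| ≈ 83.006, ∠ ≈ 89.31°
pole (1 + j4150·0.125) = 1 + j518.75 → |·| ≈ 518.75, ∠ ≈ 89.89°
pole (1 + j4150·0.01) = 1 + j41.5 → |·| ≈ 41.512, ∠ ≈ 88.62°
pole (1 + j4150·0.001) = 1 + j4.15 → |·| ≈ 4.2688, ∠ ≈ 76.45°
|L| = 0.00625 · 830 · 83.006 / (518.75 · 41.512 · 4.2688) ≈ 0.0046841
Gain = 20 log₁₀(0.0046841) ≈ -46.59 dB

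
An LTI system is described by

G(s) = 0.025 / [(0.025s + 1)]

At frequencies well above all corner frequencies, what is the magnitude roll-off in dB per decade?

-20 dB/decade

Each pole contributes −20 dB/decade at high frequency; each zero contributes +20 dB/decade.
Net: 0 zero(s) − 1 pole(s) → -20 dB/decade.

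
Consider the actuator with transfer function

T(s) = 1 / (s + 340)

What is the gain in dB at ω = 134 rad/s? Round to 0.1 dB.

At s = jω = j134:
pole (s+340): 340 + j134 → |·| = √(340²+134²) = √133556 ≈ 365.45, ∠ = arctan(134/340) ≈ 21.51°
|T| = 1 / 365.45 ≈ 0.0027364
Gain = 20 log₁₀(0.0027364) ≈ -51.26 dB

-51.3 dB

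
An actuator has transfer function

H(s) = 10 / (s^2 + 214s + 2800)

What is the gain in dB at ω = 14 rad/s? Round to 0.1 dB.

Substitute s = j14:
Numerator: 10 = 10 + j0
Denominator: (j14)^2 + 214(j14) + 2800 = 2604 + j2996
|N| = √(10² + 0²) ≈ 10, ∠N ≈ 0.00°
|D| = √(2604² + 2996²) ≈ 3969.5, ∠D ≈ 49.00°
|H| = 10 / 3969.5 ≈ 0.0025192
Gain = 20 log₁₀(0.0025192) ≈ -51.97 dB

-52.0 dB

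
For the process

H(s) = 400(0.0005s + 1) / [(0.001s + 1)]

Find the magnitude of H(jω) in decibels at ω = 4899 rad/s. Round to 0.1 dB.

At ω = 4899 rad/s:
zero (1 + j4899·0.0005) = 1 + j2.4495 → |·| ≈ 2.6458, ∠ ≈ 67.79°
pole (1 + j4899·0.001) = 1 + j4.899 → |·| ≈ 5, ∠ ≈ 78.46°
|H| = 400 · 2.6458 / (5) ≈ 211.66
Gain = 20 log₁₀(211.66) ≈ 46.51 dB

46.5 dB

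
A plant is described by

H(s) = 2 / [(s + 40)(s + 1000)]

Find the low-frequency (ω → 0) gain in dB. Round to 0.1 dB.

H(0) = 2 / (40·1000) = 5e-05
20 log₁₀(5e-05) ≈ -86.02 dB

-86.0 dB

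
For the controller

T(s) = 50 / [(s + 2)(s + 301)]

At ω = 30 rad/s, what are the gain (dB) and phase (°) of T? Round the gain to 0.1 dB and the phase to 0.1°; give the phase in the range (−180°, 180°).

At s = jω = j30:
pole (s+2): 2 + j30 → |·| = √(2²+30²) = √904 ≈ 30.067, ∠ = arctan(30/2) ≈ 86.19°
pole (s+301): 301 + j30 → |·| = √(301²+30²) = √91501 ≈ 302.49, ∠ = arctan(30/301) ≈ 5.69°
|T| = 50 / 9095 ≈ 0.0054975
Gain = 20 log₁₀(0.0054975) ≈ -45.20 dB
∠T = 0.00° − 91.88° = -91.88°

-45.2 dB, -91.9°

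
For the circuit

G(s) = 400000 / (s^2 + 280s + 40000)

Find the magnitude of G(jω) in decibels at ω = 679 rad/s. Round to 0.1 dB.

-1.3 dB

At s = jω = j679:
quadratic: (j679)² + 280·j679 + 40000 = -421041 + j190120 → |·| ≈ 4.6198e+05, ∠ ≈ 155.70°
|G| = 400000 / 4.6198e+05 ≈ 0.86584
Gain = 20 log₁₀(0.86584) ≈ -1.25 dB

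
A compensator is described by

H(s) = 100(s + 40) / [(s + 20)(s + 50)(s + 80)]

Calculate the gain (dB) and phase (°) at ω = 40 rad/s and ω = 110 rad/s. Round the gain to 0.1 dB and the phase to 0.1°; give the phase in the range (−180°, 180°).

ω = 40: -33.1 dB, -83.7°; ω = 110: -43.9 dB, -129.2°

At s = jω = j40:
zero (s+40): 40 + j40 → |·| = √(40²+40²) = √3200 ≈ 56.569, ∠ = arctan(40/40) ≈ 45.00°
pole (s+20): 20 + j40 → |·| = √(20²+40²) = √2000 ≈ 44.721, ∠ = arctan(40/20) ≈ 63.43°
pole (s+50): 50 + j40 → |·| = √(50²+40²) = √4100 ≈ 64.031, ∠ = arctan(40/50) ≈ 38.66°
pole (s+80): 80 + j40 → |·| = √(80²+40²) = √8000 ≈ 89.443, ∠ = arctan(40/80) ≈ 26.57°
|H| = 100 · 56.569 / 2.5612e+05 ≈ 0.022087
Gain = 20 log₁₀(0.022087) ≈ -33.12 dB
∠H = 45.00° − 128.66° = -83.66°

At s = jω = j110:
zero (s+40): 40 + j110 → |·| = √(40²+110²) = √13700 ≈ 117.05, ∠ = arctan(110/40) ≈ 70.02°
pole (s+20): 20 + j110 → |·| = √(20²+110²) = √12500 ≈ 111.8, ∠ = arctan(110/20) ≈ 79.70°
pole (s+50): 50 + j110 → |·| = √(50²+110²) = √14600 ≈ 120.83, ∠ = arctan(110/50) ≈ 65.56°
pole (s+80): 80 + j110 → |·| = √(80²+110²) = √18500 ≈ 136.01, ∠ = arctan(110/80) ≈ 53.97°
|H| = 100 · 117.05 / 1.8373e+06 ≈ 0.0063708
Gain = 20 log₁₀(0.0063708) ≈ -43.92 dB
∠H = 70.02° − 199.23° = -129.21°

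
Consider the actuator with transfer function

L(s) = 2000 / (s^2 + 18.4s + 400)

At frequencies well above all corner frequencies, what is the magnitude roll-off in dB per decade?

Each pole contributes −20 dB/decade at high frequency; each zero contributes +20 dB/decade.
Net: 0 zero(s) − 2 pole(s) → -40 dB/decade.

-40 dB/decade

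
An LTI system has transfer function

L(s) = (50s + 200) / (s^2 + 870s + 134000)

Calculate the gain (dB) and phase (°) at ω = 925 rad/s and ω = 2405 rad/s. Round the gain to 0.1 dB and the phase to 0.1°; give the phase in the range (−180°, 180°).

Substitute s = j925:
Numerator: 50(j925) + 200 = 200 + j46250
Denominator: (j925)^2 + 870(j925) + 134000 = -721625 + j804750
|N| = √(200² + 46250²) ≈ 46250, ∠N ≈ 89.75°
|D| = √(721625² + 804750²) ≈ 1.0809e+06, ∠D ≈ 131.88°
|L| = 46250 / 1.0809e+06 ≈ 0.042788
Gain = 20 log₁₀(0.042788) ≈ -27.37 dB
∠L = 89.75° − 131.88° = -42.13°

Substitute s = j2405:
Numerator: 50(j2405) + 200 = 200 + j120250
Denominator: (j2405)^2 + 870(j2405) + 134000 = -5650025 + j2092350
|N| = √(200² + 120250²) ≈ 1.2025e+05, ∠N ≈ 89.90°
|D| = √(5650025² + 2092350²) ≈ 6.025e+06, ∠D ≈ 159.68°
|L| = 1.2025e+05 / 6.025e+06 ≈ 0.019959
Gain = 20 log₁₀(0.019959) ≈ -34.00 dB
∠L = 89.90° − 159.68° = -69.78°

ω = 925: -27.4 dB, -42.1°; ω = 2405: -34.0 dB, -69.8°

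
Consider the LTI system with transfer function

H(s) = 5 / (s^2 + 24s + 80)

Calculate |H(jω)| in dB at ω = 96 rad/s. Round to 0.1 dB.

-65.5 dB

Substitute s = j96:
Numerator: 5 = 5 + j0
Denominator: (j96)^2 + 24(j96) + 80 = -9136 + j2304
|N| = √(5² + 0²) ≈ 5, ∠N ≈ 0.00°
|D| = √(9136² + 2304²) ≈ 9422, ∠D ≈ 165.85°
|H| = 5 / 9422 ≈ 0.00053067
Gain = 20 log₁₀(0.00053067) ≈ -65.50 dB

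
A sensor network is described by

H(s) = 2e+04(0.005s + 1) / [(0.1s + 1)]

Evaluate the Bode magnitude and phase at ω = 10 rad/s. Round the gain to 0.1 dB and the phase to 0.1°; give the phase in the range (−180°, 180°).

At ω = 10 rad/s:
zero (1 + j10·0.005) = 1 + j0.05 → |·| ≈ 1.0012, ∠ ≈ 2.86°
pole (1 + j10·0.1) = 1 + j1 → |·| ≈ 1.4142, ∠ ≈ 45.00°
|H| = 2e+04 · 1.0012 / (1.4142) ≈ 14159
Gain = 20 log₁₀(14159) ≈ 83.02 dB
∠H = (2.86°) − (45.00°) = -42.14°

83.0 dB, -42.1°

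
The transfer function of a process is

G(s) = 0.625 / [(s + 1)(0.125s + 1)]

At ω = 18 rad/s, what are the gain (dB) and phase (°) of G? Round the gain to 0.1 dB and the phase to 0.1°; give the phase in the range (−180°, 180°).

-37.0 dB, -152.9°

At ω = 18 rad/s:
pole (1 + j18·1) = 1 + j18 → |·| ≈ 18.028, ∠ ≈ 86.82°
pole (1 + j18·0.125) = 1 + j2.25 → |·| ≈ 2.4622, ∠ ≈ 66.04°
|G| = 0.625 · 1 / (18.028 · 2.4622) ≈ 0.01408
Gain = 20 log₁₀(0.01408) ≈ -37.03 dB
∠G = (0°) − (86.82° + 66.04°) = -152.86°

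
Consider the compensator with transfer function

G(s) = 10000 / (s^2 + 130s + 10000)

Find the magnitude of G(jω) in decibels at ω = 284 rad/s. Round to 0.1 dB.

-18.0 dB

At s = jω = j284:
quadratic: (j284)² + 130·j284 + 10000 = -70656 + j36920 → |·| ≈ 79720, ∠ ≈ 152.41°
|G| = 10000 / 79720 ≈ 0.12544
Gain = 20 log₁₀(0.12544) ≈ -18.03 dB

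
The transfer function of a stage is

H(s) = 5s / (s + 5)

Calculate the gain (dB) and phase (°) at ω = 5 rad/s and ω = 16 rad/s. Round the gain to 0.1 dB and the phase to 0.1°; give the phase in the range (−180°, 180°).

At s = jω = j5:
zero at origin: s = j5 → |·| = 5, ∠ = 90.00°
pole (s+5): 5 + j5 → |·| = √(5²+5²) = √50 ≈ 7.0711, ∠ = arctan(5/5) ≈ 45.00°
|H| = 5 · 5 / 7.0711 ≈ 3.5355
Gain = 20 log₁₀(3.5355) ≈ 10.97 dB
∠H = 90.00° − 45.00° = 45.00°

At s = jω = j16:
zero at origin: s = j16 → |·| = 16, ∠ = 90.00°
pole (s+5): 5 + j16 → |·| = √(5²+16²) = √281 ≈ 16.763, ∠ = arctan(16/5) ≈ 72.65°
|H| = 5 · 16 / 16.763 ≈ 4.7724
Gain = 20 log₁₀(4.7724) ≈ 13.57 dB
∠H = 90.00° − 72.65° = 17.35°

ω = 5: 11.0 dB, 45.0°; ω = 16: 13.6 dB, 17.4°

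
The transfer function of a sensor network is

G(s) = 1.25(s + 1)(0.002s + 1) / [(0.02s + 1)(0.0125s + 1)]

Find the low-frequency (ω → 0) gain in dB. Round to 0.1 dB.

G(0) = 1.25 · 1 / 1 = 1.25
20 log₁₀(1.25) ≈ 1.94 dB

1.9 dB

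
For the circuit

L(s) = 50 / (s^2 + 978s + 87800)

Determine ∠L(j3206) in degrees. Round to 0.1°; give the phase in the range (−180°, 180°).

Substitute s = j3206:
Numerator: 50 = 50 + j0
Denominator: (j3206)^2 + 978(j3206) + 87800 = -10190636 + j3135468
|N| = √(50² + 0²) ≈ 50, ∠N ≈ 0.00°
|D| = √(10190636² + 3135468²) ≈ 1.0662e+07, ∠D ≈ 162.90°
∠L = 0.00° − 162.90° = -162.90°

-162.9°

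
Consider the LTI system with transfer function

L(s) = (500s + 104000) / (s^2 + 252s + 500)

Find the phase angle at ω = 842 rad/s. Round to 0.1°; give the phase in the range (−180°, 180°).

Substitute s = j842:
Numerator: 500(j842) + 104000 = 104000 + j421000
Denominator: (j842)^2 + 252(j842) + 500 = -708464 + j212184
|N| = √(104000² + 421000²) ≈ 4.3366e+05, ∠N ≈ 76.12°
|D| = √(708464² + 212184²) ≈ 7.3956e+05, ∠D ≈ 163.33°
∠L = 76.12° − 163.33° = -87.21°

-87.2°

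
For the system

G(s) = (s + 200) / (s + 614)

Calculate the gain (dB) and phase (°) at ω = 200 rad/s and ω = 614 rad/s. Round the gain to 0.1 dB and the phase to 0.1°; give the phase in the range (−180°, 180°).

At s = jω = j200:
zero (s+200): 200 + j200 → |·| = √(200²+200²) = √80000 ≈ 282.84, ∠ = arctan(200/200) ≈ 45.00°
pole (s+614): 614 + j200 → |·| = √(614²+200²) = √416996 ≈ 645.75, ∠ = arctan(200/614) ≈ 18.04°
|G| = 1 · 282.84 / 645.75 ≈ 0.438
Gain = 20 log₁₀(0.438) ≈ -7.17 dB
∠G = 45.00° − 18.04° = 26.96°

At s = jω = j614:
zero (s+200): 200 + j614 → |·| = √(200²+614²) = √416996 ≈ 645.75, ∠ = arctan(614/200) ≈ 71.96°
pole (s+614): 614 + j614 → |·| = √(614²+614²) = √753992 ≈ 868.33, ∠ = arctan(614/614) ≈ 45.00°
|G| = 1 · 645.75 / 868.33 ≈ 0.74367
Gain = 20 log₁₀(0.74367) ≈ -2.57 dB
∠G = 71.96° − 45.00° = 26.96°

ω = 200: -7.2 dB, 27.0°; ω = 614: -2.6 dB, 27.0°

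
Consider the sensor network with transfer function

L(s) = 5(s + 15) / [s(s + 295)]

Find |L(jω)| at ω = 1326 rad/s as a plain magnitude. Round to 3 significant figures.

0.00368

At s = jω = j1326:
zero (s+15): 15 + j1326 → |·| = √(15²+1326²) = √1758501 ≈ 1326.1, ∠ = arctan(1326/15) ≈ 89.35°
pole (s+295): 295 + j1326 → |·| = √(295²+1326²) = √1845301 ≈ 1358.4, ∠ = arctan(1326/295) ≈ 77.46°
pole at origin: |s| = 1326, ∠ = 90.00° (in denominator)
|L| = 5 · 1326.1 / 1.8012e+06 ≈ 0.0036812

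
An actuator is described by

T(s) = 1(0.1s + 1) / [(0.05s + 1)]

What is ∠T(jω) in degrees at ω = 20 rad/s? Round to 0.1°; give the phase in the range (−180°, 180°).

18.4°

At ω = 20 rad/s:
zero (1 + j20·0.1) = 1 + j2 → |·| ≈ 2.2361, ∠ ≈ 63.43°
pole (1 + j20·0.05) = 1 + j1 → |·| ≈ 1.4142, ∠ ≈ 45.00°
∠T = (63.43°) − (45.00°) = 18.43°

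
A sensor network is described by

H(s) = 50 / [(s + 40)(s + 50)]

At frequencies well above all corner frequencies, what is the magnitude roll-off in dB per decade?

-40 dB/decade

Each pole contributes −20 dB/decade at high frequency; each zero contributes +20 dB/decade.
Net: 0 zero(s) − 2 pole(s) → -40 dB/decade.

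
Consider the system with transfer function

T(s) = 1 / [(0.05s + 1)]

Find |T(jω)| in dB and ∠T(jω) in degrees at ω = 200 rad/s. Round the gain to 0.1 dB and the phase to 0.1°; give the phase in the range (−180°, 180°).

At ω = 200 rad/s:
pole (1 + j200·0.05) = 1 + j10 → |·| ≈ 10.05, ∠ ≈ 84.29°
|T| = 1 · 1 / (10.05) ≈ 0.099502
Gain = 20 log₁₀(0.099502) ≈ -20.04 dB
∠T = (0°) − (84.29°) = -84.29°

-20.0 dB, -84.3°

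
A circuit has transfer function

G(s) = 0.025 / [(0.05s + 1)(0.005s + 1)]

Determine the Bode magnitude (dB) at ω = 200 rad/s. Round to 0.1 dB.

At ω = 200 rad/s:
pole (1 + j200·0.05) = 1 + j10 → |·| ≈ 10.05, ∠ ≈ 84.29°
pole (1 + j200·0.005) = 1 + j1 → |·| ≈ 1.4142, ∠ ≈ 45.00°
|G| = 0.025 · 1 / (10.05 · 1.4142) ≈ 0.001759
Gain = 20 log₁₀(0.001759) ≈ -55.09 dB

-55.1 dB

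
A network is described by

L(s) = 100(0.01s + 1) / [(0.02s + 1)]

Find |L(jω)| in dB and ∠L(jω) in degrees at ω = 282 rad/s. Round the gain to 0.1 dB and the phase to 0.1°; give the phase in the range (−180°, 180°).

34.4 dB, -9.5°

At ω = 282 rad/s:
zero (1 + j282·0.01) = 1 + j2.82 → |·| ≈ 2.9921, ∠ ≈ 70.47°
pole (1 + j282·0.02) = 1 + j5.64 → |·| ≈ 5.728, ∠ ≈ 79.95°
|L| = 100 · 2.9921 / (5.728) ≈ 52.236
Gain = 20 log₁₀(52.236) ≈ 34.36 dB
∠L = (70.47°) − (79.95°) = -9.48°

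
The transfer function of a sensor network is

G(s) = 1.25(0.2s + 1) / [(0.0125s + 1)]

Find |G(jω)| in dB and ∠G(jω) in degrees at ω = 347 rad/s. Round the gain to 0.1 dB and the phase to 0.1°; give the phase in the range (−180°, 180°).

25.8 dB, 12.2°

At ω = 347 rad/s:
zero (1 + j347·0.2) = 1 + j69.4 → |·| ≈ 69.407, ∠ ≈ 89.17°
pole (1 + j347·0.0125) = 1 + j4.3375 → |·| ≈ 4.4513, ∠ ≈ 77.02°
|G| = 1.25 · 69.407 / (4.4513) ≈ 19.491
Gain = 20 log₁₀(19.491) ≈ 25.80 dB
∠G = (89.17°) − (77.02°) = 12.15°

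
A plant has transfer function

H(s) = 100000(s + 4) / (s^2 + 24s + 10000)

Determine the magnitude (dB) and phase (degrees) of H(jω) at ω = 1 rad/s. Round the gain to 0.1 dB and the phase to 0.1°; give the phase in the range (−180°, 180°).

At s = jω = j1:
zero (s+4): 4 + j1 → |·| = √(4²+1²) = √17 ≈ 4.1231, ∠ = arctan(1/4) ≈ 14.04°
quadratic: (j1)² + 24·j1 + 10000 = 9999 + j24 → |·| ≈ 9999, ∠ ≈ 0.14°
|H| = 100000 · 4.1231 / 9999 ≈ 41.235
Gain = 20 log₁₀(41.235) ≈ 32.31 dB
∠H = 14.04° − 0.14° = 13.90°

32.3 dB, 13.9°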